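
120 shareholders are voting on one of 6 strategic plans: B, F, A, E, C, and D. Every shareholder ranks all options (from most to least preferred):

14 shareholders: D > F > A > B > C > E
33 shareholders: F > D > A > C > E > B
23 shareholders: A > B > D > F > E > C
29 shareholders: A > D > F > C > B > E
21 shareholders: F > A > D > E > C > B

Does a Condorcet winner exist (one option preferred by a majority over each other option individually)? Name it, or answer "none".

none

Checking pairwise contests:
F beats B 97–23.
D beats F 66–54.
F beats A 68–52.
B beats E 66–54.
F beats C 120–0.
A beats D 73–47.
Every option loses at least one head-to-head, so there is no Condorcet winner.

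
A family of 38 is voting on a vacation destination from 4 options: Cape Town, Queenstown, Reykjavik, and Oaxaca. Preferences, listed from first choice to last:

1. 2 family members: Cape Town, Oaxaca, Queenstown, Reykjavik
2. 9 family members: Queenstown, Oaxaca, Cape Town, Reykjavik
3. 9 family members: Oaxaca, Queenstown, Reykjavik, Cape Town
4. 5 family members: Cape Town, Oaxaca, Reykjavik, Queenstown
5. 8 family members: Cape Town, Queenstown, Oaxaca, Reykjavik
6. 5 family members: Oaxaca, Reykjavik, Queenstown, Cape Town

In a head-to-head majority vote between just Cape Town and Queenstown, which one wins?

Queenstown

Voters preferring Cape Town to Queenstown: 15; preferring Queenstown to Cape Town: 23.
Queenstown wins the head-to-head.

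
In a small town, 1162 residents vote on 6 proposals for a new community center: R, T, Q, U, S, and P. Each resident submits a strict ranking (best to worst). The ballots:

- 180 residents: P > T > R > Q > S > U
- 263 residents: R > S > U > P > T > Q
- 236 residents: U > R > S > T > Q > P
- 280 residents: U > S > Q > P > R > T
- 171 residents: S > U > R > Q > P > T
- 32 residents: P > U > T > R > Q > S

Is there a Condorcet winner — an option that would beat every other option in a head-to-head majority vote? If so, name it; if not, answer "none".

none

Checking pairwise contests:
U beats R 719–443.
R beats T 950–212.
R beats Q 882–280.
S beats U 614–548.
R beats S 711–451.
R beats P 670–492.
Every option loses at least one head-to-head, so there is no Condorcet winner.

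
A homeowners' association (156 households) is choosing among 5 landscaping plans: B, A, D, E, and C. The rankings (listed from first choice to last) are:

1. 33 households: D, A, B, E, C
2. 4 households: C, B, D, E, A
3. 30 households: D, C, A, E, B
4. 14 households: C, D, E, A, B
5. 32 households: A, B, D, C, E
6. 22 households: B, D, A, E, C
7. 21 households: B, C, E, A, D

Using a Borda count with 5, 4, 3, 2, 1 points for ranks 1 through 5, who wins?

B: 33·3 + 4·4 + 30·1 + 14·1 + 32·4 + 22·5 + 21·5 = 502
A: 33·4 + 4·1 + 30·3 + 14·2 + 32·5 + 22·3 + 21·2 = 522
D: 33·5 + 4·3 + 30·5 + 14·4 + 32·3 + 22·4 + 21·1 = 588
E: 33·2 + 4·2 + 30·2 + 14·3 + 32·1 + 22·2 + 21·3 = 315
C: 33·1 + 4·5 + 30·4 + 14·5 + 32·2 + 22·1 + 21·4 = 413
D has the highest Borda score (588).

D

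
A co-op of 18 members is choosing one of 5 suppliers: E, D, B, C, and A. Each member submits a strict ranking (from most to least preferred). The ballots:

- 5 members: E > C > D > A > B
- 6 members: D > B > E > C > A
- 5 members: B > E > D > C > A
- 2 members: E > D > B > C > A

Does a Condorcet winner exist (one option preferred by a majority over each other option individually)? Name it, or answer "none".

none

Checking pairwise contests:
B beats E 11–7.
E beats D 12–6.
D beats B 13–5.
E beats C 18–0.
E beats A 18–0.
Every option loses at least one head-to-head, so there is no Condorcet winner.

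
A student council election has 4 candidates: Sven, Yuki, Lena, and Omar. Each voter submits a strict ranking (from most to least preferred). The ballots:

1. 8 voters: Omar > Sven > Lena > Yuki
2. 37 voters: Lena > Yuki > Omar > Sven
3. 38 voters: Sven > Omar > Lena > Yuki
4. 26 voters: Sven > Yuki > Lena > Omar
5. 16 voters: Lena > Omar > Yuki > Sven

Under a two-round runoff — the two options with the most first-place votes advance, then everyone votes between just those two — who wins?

Sven

Round 1 first-place votes: Sven 64, Yuki 0, Lena 53, Omar 8.
Sven and Lena advance.
Runoff: Sven is preferred to Lena by 72 voters; Lena by 53.
Sven wins the runoff.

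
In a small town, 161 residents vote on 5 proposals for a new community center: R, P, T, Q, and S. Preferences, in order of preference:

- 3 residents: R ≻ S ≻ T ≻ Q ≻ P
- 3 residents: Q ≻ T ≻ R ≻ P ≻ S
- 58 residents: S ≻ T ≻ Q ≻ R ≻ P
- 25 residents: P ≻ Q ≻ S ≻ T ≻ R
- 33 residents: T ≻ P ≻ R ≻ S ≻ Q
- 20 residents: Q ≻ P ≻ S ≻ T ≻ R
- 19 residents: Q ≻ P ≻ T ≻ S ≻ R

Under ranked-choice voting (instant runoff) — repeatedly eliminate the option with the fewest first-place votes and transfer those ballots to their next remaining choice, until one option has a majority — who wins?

S

Round 1: R 3, P 25, T 33, Q 42, S 58. Eliminate R.
Round 2: P 25, T 33, Q 42, S 61. Eliminate P.
Round 3: T 33, Q 67, S 61. Eliminate T.
Round 4: Q 67, S 94. S has a majority.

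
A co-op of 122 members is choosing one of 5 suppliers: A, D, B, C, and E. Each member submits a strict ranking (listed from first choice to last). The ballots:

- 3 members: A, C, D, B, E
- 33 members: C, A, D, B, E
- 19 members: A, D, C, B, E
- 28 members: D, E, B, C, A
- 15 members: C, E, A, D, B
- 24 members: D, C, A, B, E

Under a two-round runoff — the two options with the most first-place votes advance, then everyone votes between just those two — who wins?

Round 1 first-place votes: A 22, D 52, B 0, C 48, E 0.
D and C advance.
Runoff: D is preferred to C by 71 voters; C by 51.
D wins the runoff.

D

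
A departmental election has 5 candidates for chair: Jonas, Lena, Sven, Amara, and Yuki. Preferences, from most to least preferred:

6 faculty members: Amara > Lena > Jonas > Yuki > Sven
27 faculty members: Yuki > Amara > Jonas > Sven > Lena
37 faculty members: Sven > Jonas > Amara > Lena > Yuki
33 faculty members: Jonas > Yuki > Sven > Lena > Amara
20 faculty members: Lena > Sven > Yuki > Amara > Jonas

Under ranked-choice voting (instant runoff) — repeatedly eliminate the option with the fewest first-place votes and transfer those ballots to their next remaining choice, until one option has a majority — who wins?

Jonas

Round 1: Jonas 33, Lena 20, Sven 37, Amara 6, Yuki 27. Eliminate Amara.
Round 2: Jonas 33, Lena 26, Sven 37, Yuki 27. Eliminate Lena.
Round 3: Jonas 39, Sven 57, Yuki 27. Eliminate Yuki.
Round 4: Jonas 66, Sven 57. Jonas has a majority.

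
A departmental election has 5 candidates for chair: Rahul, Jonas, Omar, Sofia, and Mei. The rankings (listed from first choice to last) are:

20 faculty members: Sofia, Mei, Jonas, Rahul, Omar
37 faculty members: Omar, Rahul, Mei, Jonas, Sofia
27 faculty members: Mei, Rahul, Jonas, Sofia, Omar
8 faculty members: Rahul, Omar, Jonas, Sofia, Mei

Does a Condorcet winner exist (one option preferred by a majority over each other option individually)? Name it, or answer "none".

Mei

Mei vs Rahul: 47–45 for Mei.
Mei vs Jonas: 84–8 for Mei.
Mei vs Omar: 47–45 for Mei.
Mei vs Sofia: 64–28 for Mei.
Mei beats every other option head-to-head.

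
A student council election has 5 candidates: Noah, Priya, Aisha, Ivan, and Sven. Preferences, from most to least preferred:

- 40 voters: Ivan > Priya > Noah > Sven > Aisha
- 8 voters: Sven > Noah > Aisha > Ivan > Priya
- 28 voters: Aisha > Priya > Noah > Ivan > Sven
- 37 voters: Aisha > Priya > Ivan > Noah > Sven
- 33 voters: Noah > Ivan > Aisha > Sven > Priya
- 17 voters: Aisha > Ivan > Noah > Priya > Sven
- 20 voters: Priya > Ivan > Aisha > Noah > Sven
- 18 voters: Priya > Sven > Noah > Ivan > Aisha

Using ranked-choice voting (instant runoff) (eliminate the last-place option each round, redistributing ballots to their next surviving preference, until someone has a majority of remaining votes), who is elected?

Round 1: Noah 33, Priya 38, Aisha 82, Ivan 40, Sven 8. Eliminate Sven.
Round 2: Noah 41, Priya 38, Aisha 82, Ivan 40. Eliminate Priya.
Round 3: Noah 59, Aisha 82, Ivan 60. Eliminate Noah.
Round 4: Aisha 90, Ivan 111. Ivan has a majority.

Ivan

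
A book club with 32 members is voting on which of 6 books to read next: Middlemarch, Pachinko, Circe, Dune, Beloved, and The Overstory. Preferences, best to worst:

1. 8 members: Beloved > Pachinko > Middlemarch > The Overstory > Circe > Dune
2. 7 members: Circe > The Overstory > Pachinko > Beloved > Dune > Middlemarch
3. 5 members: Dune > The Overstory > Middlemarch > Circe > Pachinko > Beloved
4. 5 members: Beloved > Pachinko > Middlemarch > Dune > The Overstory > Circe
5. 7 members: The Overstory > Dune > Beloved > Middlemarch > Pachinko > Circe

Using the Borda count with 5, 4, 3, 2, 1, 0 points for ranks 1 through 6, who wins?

The Overstory

Middlemarch: 8·3 + 7·0 + 5·3 + 5·3 + 7·2 = 68
Pachinko: 8·4 + 7·3 + 5·1 + 5·4 + 7·1 = 85
Circe: 8·1 + 7·5 + 5·2 + 5·0 + 7·0 = 53
Dune: 8·0 + 7·1 + 5·5 + 5·2 + 7·4 = 70
Beloved: 8·5 + 7·2 + 5·0 + 5·5 + 7·3 = 100
The Overstory: 8·2 + 7·4 + 5·4 + 5·1 + 7·5 = 104
The Overstory has the highest Borda score (104).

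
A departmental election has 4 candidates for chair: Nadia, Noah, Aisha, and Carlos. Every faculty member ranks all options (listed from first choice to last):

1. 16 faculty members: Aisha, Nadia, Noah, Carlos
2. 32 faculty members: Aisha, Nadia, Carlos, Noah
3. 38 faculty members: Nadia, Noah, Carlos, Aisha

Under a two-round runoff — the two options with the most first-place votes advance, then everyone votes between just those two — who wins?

Aisha

Round 1 first-place votes: Nadia 38, Noah 0, Aisha 48, Carlos 0.
Aisha and Nadia advance.
Runoff: Aisha is preferred to Nadia by 48 voters; Nadia by 38.
Aisha wins the runoff.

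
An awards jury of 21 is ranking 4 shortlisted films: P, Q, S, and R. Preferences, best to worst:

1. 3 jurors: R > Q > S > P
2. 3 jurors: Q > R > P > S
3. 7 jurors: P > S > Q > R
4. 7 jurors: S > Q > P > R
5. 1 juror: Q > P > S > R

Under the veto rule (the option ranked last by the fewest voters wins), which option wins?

Last-place votes: P 3, Q 0, S 3, R 15.
Q is ranked last by the fewest voters, so Q wins.

Q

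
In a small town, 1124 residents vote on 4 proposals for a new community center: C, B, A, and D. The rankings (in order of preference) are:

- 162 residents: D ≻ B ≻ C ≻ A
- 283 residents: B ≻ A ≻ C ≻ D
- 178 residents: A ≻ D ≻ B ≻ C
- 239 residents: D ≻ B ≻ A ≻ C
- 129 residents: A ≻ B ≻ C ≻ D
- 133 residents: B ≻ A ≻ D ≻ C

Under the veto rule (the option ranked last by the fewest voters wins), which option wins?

B

Last-place votes: C 550, B 0, A 162, D 412.
B is ranked last by the fewest voters, so B wins.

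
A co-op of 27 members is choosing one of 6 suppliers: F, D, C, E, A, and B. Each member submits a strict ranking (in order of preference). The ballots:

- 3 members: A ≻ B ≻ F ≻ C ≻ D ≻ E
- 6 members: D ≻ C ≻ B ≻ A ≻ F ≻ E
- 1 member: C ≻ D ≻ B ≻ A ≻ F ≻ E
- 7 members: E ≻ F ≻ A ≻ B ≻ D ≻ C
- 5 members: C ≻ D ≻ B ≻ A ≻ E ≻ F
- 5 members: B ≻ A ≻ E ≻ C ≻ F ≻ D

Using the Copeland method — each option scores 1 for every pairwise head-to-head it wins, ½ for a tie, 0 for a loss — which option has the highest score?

F: beats D; loses to C, E, A, and B → score 1.
D: beats E; loses to F, C, A, and B → score 1.
C: beats F, D, and E; loses to A and B → score 3.
E: beats F; loses to D, C, A, and B → score 1.
A: beats F, D, C, and E; loses to B → score 4.
B: beats F, D, C, E, and A → score 5.
B has the best pairwise record.

B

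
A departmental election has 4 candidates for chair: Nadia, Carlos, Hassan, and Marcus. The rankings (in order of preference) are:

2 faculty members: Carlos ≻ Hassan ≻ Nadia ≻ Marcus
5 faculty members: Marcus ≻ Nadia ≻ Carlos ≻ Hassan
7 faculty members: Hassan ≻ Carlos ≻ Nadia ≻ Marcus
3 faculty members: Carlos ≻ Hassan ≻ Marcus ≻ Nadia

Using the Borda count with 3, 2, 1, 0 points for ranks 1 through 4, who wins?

Nadia: 2·1 + 5·2 + 7·1 + 3·0 = 19
Carlos: 2·3 + 5·1 + 7·2 + 3·3 = 34
Hassan: 2·2 + 5·0 + 7·3 + 3·2 = 31
Marcus: 2·0 + 5·3 + 7·0 + 3·1 = 18
Carlos has the highest Borda score (34).

Carlos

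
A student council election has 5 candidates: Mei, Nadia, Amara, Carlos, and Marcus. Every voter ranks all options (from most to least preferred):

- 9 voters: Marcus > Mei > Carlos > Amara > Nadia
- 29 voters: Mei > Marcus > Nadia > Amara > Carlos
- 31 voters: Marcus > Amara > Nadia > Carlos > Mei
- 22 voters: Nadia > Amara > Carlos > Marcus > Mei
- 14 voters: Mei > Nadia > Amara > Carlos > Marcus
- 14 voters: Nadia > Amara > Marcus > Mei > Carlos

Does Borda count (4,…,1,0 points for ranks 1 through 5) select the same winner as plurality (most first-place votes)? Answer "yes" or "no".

no

Borda — scores: Mei 213, Nadia 306, Amara 267, Carlos 107, Marcus 297. Winner: Nadia.
Plurality — first-place votes: Mei 43, Nadia 36, Amara 0, Carlos 0, Marcus 40. Winner: Mei.
The two methods disagree.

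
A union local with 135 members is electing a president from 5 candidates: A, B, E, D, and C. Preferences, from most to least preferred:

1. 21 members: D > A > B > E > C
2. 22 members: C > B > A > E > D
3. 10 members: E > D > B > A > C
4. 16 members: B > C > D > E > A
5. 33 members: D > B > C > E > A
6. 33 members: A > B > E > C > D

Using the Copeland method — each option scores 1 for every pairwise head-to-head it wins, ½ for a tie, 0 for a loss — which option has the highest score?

B

A: beats E; loses to B, D, and C → score 1.
B: beats A, E, D, and C → score 4.
E: loses to A, B, D, and C → score 0.
D: beats A and E; loses to B and C → score 2.
C: beats A, E, and D; loses to B → score 3.
B has the best pairwise record.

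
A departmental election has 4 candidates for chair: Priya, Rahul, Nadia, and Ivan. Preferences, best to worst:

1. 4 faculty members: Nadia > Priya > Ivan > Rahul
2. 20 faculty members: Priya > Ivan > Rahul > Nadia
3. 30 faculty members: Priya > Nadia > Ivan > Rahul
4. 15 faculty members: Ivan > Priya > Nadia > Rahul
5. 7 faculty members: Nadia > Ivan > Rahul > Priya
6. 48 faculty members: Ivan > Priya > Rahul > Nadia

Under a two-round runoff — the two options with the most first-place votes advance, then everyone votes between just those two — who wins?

Round 1 first-place votes: Priya 50, Rahul 0, Nadia 11, Ivan 63.
Ivan and Priya advance.
Runoff: Ivan is preferred to Priya by 70 voters; Priya by 54.
Ivan wins the runoff.

Ivan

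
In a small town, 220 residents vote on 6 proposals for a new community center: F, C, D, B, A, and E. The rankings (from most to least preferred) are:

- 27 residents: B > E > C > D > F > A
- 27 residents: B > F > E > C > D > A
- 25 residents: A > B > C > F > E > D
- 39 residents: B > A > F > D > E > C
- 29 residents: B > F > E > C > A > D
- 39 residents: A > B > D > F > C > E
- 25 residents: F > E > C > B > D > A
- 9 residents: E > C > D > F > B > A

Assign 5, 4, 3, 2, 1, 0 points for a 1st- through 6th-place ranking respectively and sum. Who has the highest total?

B

F: 27·1 + 27·4 + 25·2 + 39·3 + 29·4 + 39·2 + 25·5 + 9·2 = 639
C: 27·3 + 27·2 + 25·3 + 39·0 + 29·2 + 39·1 + 25·3 + 9·4 = 418
D: 27·2 + 27·1 + 25·0 + 39·2 + 29·0 + 39·3 + 25·1 + 9·3 = 328
B: 27·5 + 27·5 + 25·4 + 39·5 + 29·5 + 39·4 + 25·2 + 9·1 = 925
A: 27·0 + 27·0 + 25·5 + 39·4 + 29·1 + 39·5 + 25·0 + 9·0 = 505
E: 27·4 + 27·3 + 25·1 + 39·1 + 29·3 + 39·0 + 25·4 + 9·5 = 485
B has the highest Borda score (925).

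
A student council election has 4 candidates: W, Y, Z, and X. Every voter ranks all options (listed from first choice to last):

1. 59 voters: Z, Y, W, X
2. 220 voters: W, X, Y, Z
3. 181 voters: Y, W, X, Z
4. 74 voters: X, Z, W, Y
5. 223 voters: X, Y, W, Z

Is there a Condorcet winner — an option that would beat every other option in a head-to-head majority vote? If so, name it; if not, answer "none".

none

Checking pairwise contests:
Y beats W 463–294.
X beats Y 517–240.
W beats Z 624–133.
W beats X 460–297.
Every option loses at least one head-to-head, so there is no Condorcet winner.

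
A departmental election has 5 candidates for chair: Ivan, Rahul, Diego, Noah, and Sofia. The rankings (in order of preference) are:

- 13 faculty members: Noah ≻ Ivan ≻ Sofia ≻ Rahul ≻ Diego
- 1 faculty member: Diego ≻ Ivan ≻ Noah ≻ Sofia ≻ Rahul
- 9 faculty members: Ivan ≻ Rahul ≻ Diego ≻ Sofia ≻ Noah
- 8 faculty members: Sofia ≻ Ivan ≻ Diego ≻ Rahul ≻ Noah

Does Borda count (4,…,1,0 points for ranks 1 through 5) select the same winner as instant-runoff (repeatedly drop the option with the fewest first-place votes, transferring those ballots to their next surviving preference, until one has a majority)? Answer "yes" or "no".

yes

Borda — scores: Ivan 102, Rahul 48, Diego 38, Noah 54, Sofia 68. Winner: Ivan.
Instant-runoff — R1 Ivan 9, Rahul 0, Diego 1, Noah 13, Sofia 8 (Rahul out); R2 Ivan 9, Diego 1, Noah 13, Sofia 8 (Diego out); R3 Ivan 10, Noah 13, Sofia 8 (Sofia out); R4 Ivan 18, Noah 13 (Ivan winner). Winner: Ivan.
The two methods agree.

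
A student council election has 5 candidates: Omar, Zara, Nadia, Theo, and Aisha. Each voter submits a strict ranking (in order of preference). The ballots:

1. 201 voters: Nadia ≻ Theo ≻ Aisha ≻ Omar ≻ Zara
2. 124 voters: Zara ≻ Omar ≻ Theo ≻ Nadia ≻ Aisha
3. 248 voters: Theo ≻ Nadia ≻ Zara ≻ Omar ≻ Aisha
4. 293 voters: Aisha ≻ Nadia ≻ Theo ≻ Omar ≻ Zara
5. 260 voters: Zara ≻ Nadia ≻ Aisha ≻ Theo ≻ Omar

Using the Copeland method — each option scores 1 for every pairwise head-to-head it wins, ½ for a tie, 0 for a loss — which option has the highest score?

Nadia

Omar: loses to Zara, Nadia, Theo, and Aisha → score 0.
Zara: beats Omar and Aisha; loses to Nadia and Theo → score 2.
Nadia: beats Omar, Zara, Theo, and Aisha → score 4.
Theo: beats Omar, Zara, and Aisha; loses to Nadia → score 3.
Aisha: beats Omar; loses to Zara, Nadia, and Theo → score 1.
Nadia has the best pairwise record.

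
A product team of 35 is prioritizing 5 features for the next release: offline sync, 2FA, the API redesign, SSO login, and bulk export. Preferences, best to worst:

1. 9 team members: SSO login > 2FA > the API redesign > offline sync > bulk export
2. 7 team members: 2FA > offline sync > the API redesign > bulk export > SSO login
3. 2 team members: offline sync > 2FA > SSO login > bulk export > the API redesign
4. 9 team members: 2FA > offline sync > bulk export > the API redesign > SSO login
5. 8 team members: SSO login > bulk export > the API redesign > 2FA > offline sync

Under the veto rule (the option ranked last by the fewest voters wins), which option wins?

2FA

Last-place votes: offline sync 8, 2FA 0, the API redesign 2, SSO login 16, bulk export 9.
2FA is ranked last by the fewest voters, so 2FA wins.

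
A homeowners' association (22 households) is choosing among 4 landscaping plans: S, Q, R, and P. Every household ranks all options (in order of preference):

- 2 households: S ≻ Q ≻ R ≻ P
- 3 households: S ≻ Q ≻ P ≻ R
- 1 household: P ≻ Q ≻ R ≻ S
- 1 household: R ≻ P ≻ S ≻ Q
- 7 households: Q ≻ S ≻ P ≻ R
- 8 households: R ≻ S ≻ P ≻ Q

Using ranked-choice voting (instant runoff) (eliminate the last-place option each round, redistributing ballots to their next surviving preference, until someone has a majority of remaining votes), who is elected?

Round 1: S 5, Q 7, R 9, P 1. Eliminate P.
Round 2: S 5, Q 8, R 9. Eliminate S.
Round 3: Q 13, R 9. Q has a majority.

Q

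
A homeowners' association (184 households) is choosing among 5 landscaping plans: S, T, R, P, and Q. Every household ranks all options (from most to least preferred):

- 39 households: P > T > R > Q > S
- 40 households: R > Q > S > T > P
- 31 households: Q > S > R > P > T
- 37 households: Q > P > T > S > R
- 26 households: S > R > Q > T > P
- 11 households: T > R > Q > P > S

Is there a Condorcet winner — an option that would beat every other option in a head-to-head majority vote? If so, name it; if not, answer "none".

none

Checking pairwise contests:
Q beats S 158–26.
S beats T 97–87.
S beats R 94–90.
S beats P 97–87.
R beats Q 116–68.
Every option loses at least one head-to-head, so there is no Condorcet winner.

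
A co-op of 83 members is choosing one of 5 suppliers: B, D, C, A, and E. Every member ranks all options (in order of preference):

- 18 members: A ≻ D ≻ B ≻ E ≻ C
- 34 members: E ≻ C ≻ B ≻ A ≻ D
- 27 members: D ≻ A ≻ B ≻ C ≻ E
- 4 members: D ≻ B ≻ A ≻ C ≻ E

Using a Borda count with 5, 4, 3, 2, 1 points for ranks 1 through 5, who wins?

B: 18·3 + 34·3 + 27·3 + 4·4 = 253
D: 18·4 + 34·1 + 27·5 + 4·5 = 261
C: 18·1 + 34·4 + 27·2 + 4·2 = 216
A: 18·5 + 34·2 + 27·4 + 4·3 = 278
E: 18·2 + 34·5 + 27·1 + 4·1 = 237
A has the highest Borda score (278).

A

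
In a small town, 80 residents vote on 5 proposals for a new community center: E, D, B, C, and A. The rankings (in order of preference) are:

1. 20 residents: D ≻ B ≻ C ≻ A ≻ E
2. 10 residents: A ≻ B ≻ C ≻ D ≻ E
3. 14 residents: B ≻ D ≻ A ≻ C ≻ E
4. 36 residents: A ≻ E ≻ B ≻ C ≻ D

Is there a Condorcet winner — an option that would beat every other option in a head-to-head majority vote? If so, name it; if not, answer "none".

A

A vs E: 80–0 for A.
A vs D: 46–34 for A.
A vs B: 46–34 for A.
A vs C: 60–20 for A.
A beats every other option head-to-head.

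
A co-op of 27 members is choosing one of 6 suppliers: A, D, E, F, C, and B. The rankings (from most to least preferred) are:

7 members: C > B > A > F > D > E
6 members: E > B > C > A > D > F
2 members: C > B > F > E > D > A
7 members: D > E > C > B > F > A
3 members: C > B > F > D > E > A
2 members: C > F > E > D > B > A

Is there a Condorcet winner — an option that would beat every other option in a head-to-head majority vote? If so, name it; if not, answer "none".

C

C vs A: 27–0 for C.
C vs D: 20–7 for C.
C vs E: 14–13 for C.
C vs F: 27–0 for C.
C vs B: 21–6 for C.
C beats every other option head-to-head.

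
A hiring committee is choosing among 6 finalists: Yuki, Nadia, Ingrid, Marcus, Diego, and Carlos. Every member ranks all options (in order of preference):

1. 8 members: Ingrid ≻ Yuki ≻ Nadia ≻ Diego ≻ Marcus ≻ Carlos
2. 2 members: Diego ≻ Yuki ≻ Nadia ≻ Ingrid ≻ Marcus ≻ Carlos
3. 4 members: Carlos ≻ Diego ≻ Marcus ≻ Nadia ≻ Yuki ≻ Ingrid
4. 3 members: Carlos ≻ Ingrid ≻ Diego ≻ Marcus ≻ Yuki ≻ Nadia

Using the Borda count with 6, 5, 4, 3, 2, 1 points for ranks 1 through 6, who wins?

Yuki: 8·5 + 2·5 + 4·2 + 3·2 = 64
Nadia: 8·4 + 2·4 + 4·3 + 3·1 = 55
Ingrid: 8·6 + 2·3 + 4·1 + 3·5 = 73
Marcus: 8·2 + 2·2 + 4·4 + 3·3 = 45
Diego: 8·3 + 2·6 + 4·5 + 3·4 = 68
Carlos: 8·1 + 2·1 + 4·6 + 3·6 = 52
Ingrid has the highest Borda score (73).

Ingrid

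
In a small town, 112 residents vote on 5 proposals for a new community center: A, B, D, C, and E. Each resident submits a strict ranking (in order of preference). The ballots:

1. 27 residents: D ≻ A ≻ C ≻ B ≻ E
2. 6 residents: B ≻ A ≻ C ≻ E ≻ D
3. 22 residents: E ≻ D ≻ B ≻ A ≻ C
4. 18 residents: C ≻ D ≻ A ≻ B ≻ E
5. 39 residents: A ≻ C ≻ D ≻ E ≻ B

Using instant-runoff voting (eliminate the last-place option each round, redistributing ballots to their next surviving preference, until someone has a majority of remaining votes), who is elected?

Round 1: A 39, B 6, D 27, C 18, E 22. Eliminate B.
Round 2: A 45, D 27, C 18, E 22. Eliminate C.
Round 3: A 45, D 45, E 22. Eliminate E.
Round 4: A 45, D 67. D has a majority.

D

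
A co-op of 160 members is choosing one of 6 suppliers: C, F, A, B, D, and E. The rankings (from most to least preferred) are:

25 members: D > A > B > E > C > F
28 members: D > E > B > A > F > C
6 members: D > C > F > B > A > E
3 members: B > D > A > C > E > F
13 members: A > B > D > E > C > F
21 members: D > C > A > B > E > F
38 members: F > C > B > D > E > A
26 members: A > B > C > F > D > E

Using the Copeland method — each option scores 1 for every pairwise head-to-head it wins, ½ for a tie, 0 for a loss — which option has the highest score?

D

C: beats F and E; loses to A, B, and D → score 2.
F: loses to C, A, B, D, and E → score 0.
A: beats C, F, B, and E; loses to D → score 4.
B: beats C, F, and E; ties D; loses to A → score 3.5.
D: beats C, F, A, and E; ties B → score 4.5.
E: beats F; loses to C, A, B, and D → score 1.
D has the best pairwise record.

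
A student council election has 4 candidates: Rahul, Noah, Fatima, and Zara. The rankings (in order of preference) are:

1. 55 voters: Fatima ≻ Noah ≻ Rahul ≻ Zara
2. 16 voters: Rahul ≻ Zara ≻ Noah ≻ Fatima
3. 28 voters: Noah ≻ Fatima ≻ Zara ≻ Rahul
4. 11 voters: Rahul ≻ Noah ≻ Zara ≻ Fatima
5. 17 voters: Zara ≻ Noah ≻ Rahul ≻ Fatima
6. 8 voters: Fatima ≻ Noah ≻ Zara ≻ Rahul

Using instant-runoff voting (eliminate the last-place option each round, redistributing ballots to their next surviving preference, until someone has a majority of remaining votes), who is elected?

Round 1: Rahul 27, Noah 28, Fatima 63, Zara 17. Eliminate Zara.
Round 2: Rahul 27, Noah 45, Fatima 63. Eliminate Rahul.
Round 3: Noah 72, Fatima 63. Noah has a majority.

Noah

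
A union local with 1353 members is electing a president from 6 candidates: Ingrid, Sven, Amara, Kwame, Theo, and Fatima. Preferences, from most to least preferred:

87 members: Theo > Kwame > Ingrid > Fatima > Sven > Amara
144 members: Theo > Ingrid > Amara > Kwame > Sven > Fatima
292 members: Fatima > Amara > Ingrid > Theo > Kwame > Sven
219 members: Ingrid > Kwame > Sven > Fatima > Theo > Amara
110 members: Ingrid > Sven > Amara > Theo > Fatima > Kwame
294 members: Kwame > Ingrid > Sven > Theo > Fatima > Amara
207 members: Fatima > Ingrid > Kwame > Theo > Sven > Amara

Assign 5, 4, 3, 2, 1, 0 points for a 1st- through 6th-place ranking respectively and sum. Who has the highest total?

Ingrid

Ingrid: 87·3 + 144·4 + 292·3 + 219·5 + 110·5 + 294·4 + 207·4 = 5362
Sven: 87·1 + 144·1 + 292·0 + 219·3 + 110·4 + 294·3 + 207·1 = 2417
Amara: 87·0 + 144·3 + 292·4 + 219·0 + 110·3 + 294·0 + 207·0 = 1930
Kwame: 87·4 + 144·2 + 292·1 + 219·4 + 110·0 + 294·5 + 207·3 = 3895
Theo: 87·5 + 144·5 + 292·2 + 219·1 + 110·2 + 294·2 + 207·2 = 3180
Fatima: 87·2 + 144·0 + 292·5 + 219·2 + 110·1 + 294·1 + 207·5 = 3511
Ingrid has the highest Borda score (5362).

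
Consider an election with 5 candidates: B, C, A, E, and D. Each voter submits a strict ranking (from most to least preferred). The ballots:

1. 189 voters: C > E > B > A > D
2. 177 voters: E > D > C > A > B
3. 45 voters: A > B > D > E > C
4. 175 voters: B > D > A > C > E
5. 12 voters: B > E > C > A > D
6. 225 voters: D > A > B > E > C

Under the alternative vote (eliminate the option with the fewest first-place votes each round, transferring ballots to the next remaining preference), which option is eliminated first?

A

Round 1: B 187, C 189, A 45, E 177, D 225. Eliminate A.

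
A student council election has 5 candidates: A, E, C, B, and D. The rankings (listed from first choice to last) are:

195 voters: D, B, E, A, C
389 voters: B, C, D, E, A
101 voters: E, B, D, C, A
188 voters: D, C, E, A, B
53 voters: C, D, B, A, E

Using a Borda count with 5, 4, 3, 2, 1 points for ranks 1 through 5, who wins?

A: 195·2 + 389·1 + 101·1 + 188·2 + 53·2 = 1362
E: 195·3 + 389·2 + 101·5 + 188·3 + 53·1 = 2485
C: 195·1 + 389·4 + 101·2 + 188·4 + 53·5 = 2970
B: 195·4 + 389·5 + 101·4 + 188·1 + 53·3 = 3476
D: 195·5 + 389·3 + 101·3 + 188·5 + 53·4 = 3597
D has the highest Borda score (3597).

D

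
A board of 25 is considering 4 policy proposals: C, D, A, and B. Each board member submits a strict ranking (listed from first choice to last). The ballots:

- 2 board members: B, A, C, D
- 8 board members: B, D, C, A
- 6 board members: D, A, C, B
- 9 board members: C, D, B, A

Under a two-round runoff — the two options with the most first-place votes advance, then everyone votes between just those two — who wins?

C

Round 1 first-place votes: C 9, D 6, A 0, B 10.
B and C advance.
Runoff: B is preferred to C by 10 voters; C by 15.
C wins the runoff.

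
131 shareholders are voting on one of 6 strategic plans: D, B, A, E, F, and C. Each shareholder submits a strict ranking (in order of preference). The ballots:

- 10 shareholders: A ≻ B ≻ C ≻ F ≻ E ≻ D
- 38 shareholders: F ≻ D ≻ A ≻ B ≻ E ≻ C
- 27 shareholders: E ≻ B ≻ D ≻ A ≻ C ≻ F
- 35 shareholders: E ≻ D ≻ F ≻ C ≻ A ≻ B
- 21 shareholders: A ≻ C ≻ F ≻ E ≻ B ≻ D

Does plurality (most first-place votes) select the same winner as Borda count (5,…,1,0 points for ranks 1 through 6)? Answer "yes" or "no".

Plurality — first-place votes: D 0, B 0, A 31, E 62, F 38, C 0. Winner: E.
Borda — scores: D 373, B 245, A 358, E 400, F 378, C 211. Winner: E.
The two methods agree.

yes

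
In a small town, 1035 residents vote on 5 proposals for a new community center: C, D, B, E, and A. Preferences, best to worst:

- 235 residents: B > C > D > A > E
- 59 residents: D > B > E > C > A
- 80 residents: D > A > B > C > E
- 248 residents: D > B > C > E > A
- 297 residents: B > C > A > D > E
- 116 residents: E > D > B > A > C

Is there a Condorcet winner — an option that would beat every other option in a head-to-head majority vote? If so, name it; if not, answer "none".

B vs C: 1035–0 for B.
B vs D: 532–503 for B.
B vs E: 919–116 for B.
B vs A: 955–80 for B.
B beats every other option head-to-head.

B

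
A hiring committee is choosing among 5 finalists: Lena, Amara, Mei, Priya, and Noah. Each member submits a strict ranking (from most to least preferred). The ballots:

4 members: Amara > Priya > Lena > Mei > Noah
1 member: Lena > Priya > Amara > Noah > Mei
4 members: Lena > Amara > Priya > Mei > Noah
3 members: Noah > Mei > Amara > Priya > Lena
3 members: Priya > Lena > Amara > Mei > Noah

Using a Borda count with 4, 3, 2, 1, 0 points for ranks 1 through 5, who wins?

Amara

Lena: 4·2 + 1·4 + 4·4 + 3·0 + 3·3 = 37
Amara: 4·4 + 1·2 + 4·3 + 3·2 + 3·2 = 42
Mei: 4·1 + 1·0 + 4·1 + 3·3 + 3·1 = 20
Priya: 4·3 + 1·3 + 4·2 + 3·1 + 3·4 = 38
Noah: 4·0 + 1·1 + 4·0 + 3·4 + 3·0 = 13
Amara has the highest Borda score (42).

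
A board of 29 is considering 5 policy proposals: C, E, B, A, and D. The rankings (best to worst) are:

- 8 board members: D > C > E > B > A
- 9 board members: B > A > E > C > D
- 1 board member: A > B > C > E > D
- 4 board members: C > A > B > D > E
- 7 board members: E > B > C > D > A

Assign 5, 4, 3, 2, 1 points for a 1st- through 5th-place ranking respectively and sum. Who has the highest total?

B

C: 8·4 + 9·2 + 1·3 + 4·5 + 7·3 = 94
E: 8·3 + 9·3 + 1·2 + 4·1 + 7·5 = 92
B: 8·2 + 9·5 + 1·4 + 4·3 + 7·4 = 105
A: 8·1 + 9·4 + 1·5 + 4·4 + 7·1 = 72
D: 8·5 + 9·1 + 1·1 + 4·2 + 7·2 = 72
B has the highest Borda score (105).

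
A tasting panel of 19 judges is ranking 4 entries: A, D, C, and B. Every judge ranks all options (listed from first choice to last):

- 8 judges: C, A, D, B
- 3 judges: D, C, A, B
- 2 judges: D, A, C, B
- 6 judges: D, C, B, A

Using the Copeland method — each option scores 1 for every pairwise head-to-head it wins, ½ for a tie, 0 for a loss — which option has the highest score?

A: beats B; loses to D and C → score 1.
D: beats A, C, and B → score 3.
C: beats A and B; loses to D → score 2.
B: loses to A, D, and C → score 0.
D has the best pairwise record.

D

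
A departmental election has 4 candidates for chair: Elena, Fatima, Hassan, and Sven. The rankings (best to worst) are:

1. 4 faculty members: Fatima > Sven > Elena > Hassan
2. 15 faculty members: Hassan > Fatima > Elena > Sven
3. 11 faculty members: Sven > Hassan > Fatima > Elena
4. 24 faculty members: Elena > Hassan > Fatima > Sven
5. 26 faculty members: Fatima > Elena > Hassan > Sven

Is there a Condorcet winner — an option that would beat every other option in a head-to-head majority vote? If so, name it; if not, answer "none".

none

Checking pairwise contests:
Fatima beats Elena 56–24.
Hassan beats Fatima 50–30.
Elena beats Hassan 54–26.
Elena beats Sven 65–15.
Every option loses at least one head-to-head, so there is no Condorcet winner.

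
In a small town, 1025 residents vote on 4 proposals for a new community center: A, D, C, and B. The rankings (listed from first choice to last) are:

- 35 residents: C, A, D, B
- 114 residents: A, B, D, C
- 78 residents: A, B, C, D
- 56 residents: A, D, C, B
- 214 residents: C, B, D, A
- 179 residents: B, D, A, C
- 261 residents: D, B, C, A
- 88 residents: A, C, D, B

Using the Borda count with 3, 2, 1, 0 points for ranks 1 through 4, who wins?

A: 35·2 + 114·3 + 78·3 + 56·3 + 214·0 + 179·1 + 261·0 + 88·3 = 1257
D: 35·1 + 114·1 + 78·0 + 56·2 + 214·1 + 179·2 + 261·3 + 88·1 = 1704
C: 35·3 + 114·0 + 78·1 + 56·1 + 214·3 + 179·0 + 261·1 + 88·2 = 1318
B: 35·0 + 114·2 + 78·2 + 56·0 + 214·2 + 179·3 + 261·2 + 88·0 = 1871
B has the highest Borda score (1871).

B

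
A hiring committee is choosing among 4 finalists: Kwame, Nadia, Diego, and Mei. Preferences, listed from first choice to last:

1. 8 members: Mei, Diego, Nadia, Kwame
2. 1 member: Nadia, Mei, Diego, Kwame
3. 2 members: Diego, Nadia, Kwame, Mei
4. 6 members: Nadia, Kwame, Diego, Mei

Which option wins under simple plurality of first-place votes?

Mei

First-place votes: Kwame 0, Nadia 7, Diego 2, Mei 8.
Mei has the most first-place votes.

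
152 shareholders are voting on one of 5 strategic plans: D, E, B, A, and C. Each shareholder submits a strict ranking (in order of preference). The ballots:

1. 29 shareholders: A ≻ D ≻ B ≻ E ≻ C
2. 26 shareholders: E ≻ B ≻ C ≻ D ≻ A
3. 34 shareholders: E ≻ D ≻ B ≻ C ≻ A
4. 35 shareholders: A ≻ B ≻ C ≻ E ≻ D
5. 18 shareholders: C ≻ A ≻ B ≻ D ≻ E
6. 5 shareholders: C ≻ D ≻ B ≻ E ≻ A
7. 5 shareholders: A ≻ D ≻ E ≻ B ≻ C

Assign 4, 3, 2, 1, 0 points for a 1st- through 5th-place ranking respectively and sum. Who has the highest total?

B

D: 29·3 + 26·1 + 34·3 + 35·0 + 18·1 + 5·3 + 5·3 = 263
E: 29·1 + 26·4 + 34·4 + 35·1 + 18·0 + 5·1 + 5·2 = 319
B: 29·2 + 26·3 + 34·2 + 35·3 + 18·2 + 5·2 + 5·1 = 360
A: 29·4 + 26·0 + 34·0 + 35·4 + 18·3 + 5·0 + 5·4 = 330
C: 29·0 + 26·2 + 34·1 + 35·2 + 18·4 + 5·4 + 5·0 = 248
B has the highest Borda score (360).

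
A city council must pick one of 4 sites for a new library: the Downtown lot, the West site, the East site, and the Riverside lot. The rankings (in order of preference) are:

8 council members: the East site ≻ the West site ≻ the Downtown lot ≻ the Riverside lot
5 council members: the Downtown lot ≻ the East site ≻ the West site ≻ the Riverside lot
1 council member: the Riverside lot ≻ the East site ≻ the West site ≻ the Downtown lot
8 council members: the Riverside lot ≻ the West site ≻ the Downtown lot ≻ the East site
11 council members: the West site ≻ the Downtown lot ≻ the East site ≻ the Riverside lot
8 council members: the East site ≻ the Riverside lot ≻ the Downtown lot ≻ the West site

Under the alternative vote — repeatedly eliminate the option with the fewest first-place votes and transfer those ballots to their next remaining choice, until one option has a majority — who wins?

the East site

Round 1: the Downtown lot 5, the West site 11, the East site 16, the Riverside lot 9. Eliminate the Downtown lot.
Round 2: the West site 11, the East site 21, the Riverside lot 9. The East site has a majority.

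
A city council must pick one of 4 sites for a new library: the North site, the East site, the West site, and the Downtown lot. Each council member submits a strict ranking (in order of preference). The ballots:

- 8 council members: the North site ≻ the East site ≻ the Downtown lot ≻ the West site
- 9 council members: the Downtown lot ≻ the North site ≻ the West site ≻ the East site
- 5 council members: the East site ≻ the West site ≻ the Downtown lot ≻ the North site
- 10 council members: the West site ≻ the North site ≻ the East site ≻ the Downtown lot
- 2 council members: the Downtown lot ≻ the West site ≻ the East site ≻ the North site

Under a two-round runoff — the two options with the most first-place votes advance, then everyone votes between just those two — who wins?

the Downtown lot

Round 1 first-place votes: the North site 8, the East site 5, the West site 10, the Downtown lot 11.
the Downtown lot and the West site advance.
Runoff: the Downtown lot is preferred to the West site by 19 voters; the West site by 15.
the Downtown lot wins the runoff.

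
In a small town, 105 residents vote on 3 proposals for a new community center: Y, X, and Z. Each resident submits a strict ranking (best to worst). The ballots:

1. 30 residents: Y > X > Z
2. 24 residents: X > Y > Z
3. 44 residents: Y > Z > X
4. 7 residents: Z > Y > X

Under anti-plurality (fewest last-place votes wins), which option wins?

Y

Last-place votes: Y 0, X 51, Z 54.
Y is ranked last by the fewest voters, so Y wins.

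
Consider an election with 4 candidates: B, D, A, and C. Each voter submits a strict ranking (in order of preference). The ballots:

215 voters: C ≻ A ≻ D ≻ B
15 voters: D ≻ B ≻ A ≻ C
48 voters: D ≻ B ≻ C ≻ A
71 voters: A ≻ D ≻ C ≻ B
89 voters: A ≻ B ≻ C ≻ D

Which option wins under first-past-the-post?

First-place votes: B 0, D 63, A 160, C 215.
C has the most first-place votes.

C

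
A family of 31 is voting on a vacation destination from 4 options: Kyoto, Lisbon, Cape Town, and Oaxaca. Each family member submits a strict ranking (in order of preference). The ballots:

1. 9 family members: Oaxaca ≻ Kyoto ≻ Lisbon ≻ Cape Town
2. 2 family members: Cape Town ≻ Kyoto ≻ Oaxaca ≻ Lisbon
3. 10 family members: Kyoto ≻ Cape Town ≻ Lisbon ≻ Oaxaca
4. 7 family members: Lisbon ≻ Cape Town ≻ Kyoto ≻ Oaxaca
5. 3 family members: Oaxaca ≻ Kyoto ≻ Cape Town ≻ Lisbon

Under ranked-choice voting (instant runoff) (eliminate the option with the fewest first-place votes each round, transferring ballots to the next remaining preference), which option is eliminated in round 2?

Round 1: Kyoto 10, Lisbon 7, Cape Town 2, Oaxaca 12. Eliminate Cape Town.
Round 2: Kyoto 12, Lisbon 7, Oaxaca 12. Eliminate Lisbon.

Lisbon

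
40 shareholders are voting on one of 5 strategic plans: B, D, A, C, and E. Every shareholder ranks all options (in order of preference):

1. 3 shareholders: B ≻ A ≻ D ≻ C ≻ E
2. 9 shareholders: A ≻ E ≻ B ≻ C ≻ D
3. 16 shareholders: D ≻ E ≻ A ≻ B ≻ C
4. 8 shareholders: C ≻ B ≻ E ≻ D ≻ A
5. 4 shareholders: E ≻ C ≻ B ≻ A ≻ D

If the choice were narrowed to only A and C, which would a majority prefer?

Voters preferring A to C: 28; preferring C to A: 12.
A wins the head-to-head.

A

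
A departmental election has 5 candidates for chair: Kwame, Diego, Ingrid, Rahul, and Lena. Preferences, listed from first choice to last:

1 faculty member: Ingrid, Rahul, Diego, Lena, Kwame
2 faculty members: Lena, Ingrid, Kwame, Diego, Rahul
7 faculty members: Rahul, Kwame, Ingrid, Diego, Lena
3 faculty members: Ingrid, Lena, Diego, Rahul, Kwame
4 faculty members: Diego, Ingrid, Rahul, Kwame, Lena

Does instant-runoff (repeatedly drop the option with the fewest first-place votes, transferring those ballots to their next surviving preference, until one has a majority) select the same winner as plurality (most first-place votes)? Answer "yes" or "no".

no

Instant-runoff — R1 Kwame 0, Diego 4, Ingrid 4, Rahul 7, Lena 2 (Kwame out); R2 Diego 4, Ingrid 4, Rahul 7, Lena 2 (Lena out); R3 Diego 4, Ingrid 6, Rahul 7 (Diego out); R4 Ingrid 10, Rahul 7 (Ingrid winner). Winner: Ingrid.
Plurality — first-place votes: Kwame 0, Diego 4, Ingrid 4, Rahul 7, Lena 2. Winner: Rahul.
The two methods disagree.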